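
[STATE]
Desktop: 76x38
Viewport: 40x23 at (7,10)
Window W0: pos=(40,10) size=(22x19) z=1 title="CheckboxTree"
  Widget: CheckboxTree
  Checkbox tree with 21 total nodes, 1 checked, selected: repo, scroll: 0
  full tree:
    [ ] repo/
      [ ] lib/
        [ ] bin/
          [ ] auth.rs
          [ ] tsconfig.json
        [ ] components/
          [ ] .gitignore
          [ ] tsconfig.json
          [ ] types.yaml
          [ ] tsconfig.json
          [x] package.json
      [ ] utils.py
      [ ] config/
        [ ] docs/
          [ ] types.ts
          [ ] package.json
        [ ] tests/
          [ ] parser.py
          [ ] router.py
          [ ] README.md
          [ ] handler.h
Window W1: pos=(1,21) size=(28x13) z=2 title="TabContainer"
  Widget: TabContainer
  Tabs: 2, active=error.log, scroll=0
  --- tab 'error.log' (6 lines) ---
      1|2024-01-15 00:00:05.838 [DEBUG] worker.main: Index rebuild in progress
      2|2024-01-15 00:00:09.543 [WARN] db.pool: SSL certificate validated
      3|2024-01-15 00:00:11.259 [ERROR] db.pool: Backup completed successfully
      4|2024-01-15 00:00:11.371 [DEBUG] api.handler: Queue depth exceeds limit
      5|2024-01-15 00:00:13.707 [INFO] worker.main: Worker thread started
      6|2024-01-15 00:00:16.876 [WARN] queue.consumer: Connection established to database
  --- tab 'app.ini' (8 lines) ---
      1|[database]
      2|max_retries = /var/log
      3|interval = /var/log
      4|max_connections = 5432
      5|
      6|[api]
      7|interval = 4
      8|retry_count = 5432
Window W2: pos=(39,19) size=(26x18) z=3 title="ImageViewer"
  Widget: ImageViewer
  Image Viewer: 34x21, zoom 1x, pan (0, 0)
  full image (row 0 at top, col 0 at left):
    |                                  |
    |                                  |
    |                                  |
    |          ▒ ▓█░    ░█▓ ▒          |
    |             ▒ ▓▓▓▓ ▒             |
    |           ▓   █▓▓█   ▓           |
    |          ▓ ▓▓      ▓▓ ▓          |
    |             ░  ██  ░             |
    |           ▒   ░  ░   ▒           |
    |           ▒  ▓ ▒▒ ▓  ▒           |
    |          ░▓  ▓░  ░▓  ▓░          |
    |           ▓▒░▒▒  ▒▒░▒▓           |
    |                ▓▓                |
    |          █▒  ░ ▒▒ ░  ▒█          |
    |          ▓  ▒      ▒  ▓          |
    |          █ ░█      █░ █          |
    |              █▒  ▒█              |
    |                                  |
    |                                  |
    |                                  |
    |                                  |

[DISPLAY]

                                 ┏━━━━━━
                                 ┃ Check
                                 ┠──────
                                 ┃>[-] r
                                 ┃   [-]
                                 ┃     [
                                 ┃      
                                 ┃      
                                 ┃     [
                                ┏━━━━━━━
                                ┃ ImageV
━━━━━━━━━━━━━━━━━━━━━┓          ┠───────
ontainer             ┃          ┃       
─────────────────────┨          ┃       
r.log]│ app.ini      ┃          ┃       
─────────────────────┃          ┃       
01-15 00:00:05.838 [D┃          ┃       
01-15 00:00:09.543 [W┃          ┃       
01-15 00:00:11.259 [E┃          ┃       
01-15 00:00:11.371 [D┃          ┃       
01-15 00:00:13.707 [I┃          ┃       
01-15 00:00:16.876 [W┃          ┃       
                     ┃          ┃       


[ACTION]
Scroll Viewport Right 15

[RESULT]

                  ┏━━━━━━━━━━━━━━━━━━━━┓
                  ┃ CheckboxTree       ┃
                  ┠────────────────────┨
                  ┃>[-] repo/          ┃
                  ┃   [-] lib/         ┃
                  ┃     [ ] bin/       ┃
                  ┃       [ ] auth.rs  ┃
                  ┃       [ ] tsconfig.┃
                  ┃     [-] components/┃
                 ┏━━━━━━━━━━━━━━━━━━━━━━
                 ┃ ImageViewer          
━━━━━━┓          ┠──────────────────────
      ┃          ┃                      
──────┨          ┃                      
      ┃          ┃                      
──────┃          ┃          ▒ ▓█░    ░█▓
838 [D┃          ┃             ▒ ▓▓▓▓ ▒ 
543 [W┃          ┃           ▓   █▓▓█   
259 [E┃          ┃          ▓ ▓▓      ▓▓
371 [D┃          ┃             ░  ██  ░ 
707 [I┃          ┃           ▒   ░  ░   
876 [W┃          ┃           ▒  ▓ ▒▒ ▓  
      ┃          ┃          ░▓  ▓░  ░▓  


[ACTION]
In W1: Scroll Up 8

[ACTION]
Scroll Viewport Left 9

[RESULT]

                           ┏━━━━━━━━━━━━
                           ┃ CheckboxTre
                           ┠────────────
                           ┃>[-] repo/  
                           ┃   [-] lib/ 
                           ┃     [ ] bin
                           ┃       [ ] a
                           ┃       [ ] t
                           ┃     [-] com
                          ┏━━━━━━━━━━━━━
                          ┃ ImageViewer 
━━━━━━━━━━━━━━━┓          ┠─────────────
er             ┃          ┃             
───────────────┨          ┃             
│ app.ini      ┃          ┃             
───────────────┃          ┃          ▒ ▓
00:00:05.838 [D┃          ┃             
00:00:09.543 [W┃          ┃           ▓ 
00:00:11.259 [E┃          ┃          ▓ ▓
00:00:11.371 [D┃          ┃             
00:00:13.707 [I┃          ┃           ▒ 
00:00:16.876 [W┃          ┃           ▒ 
               ┃          ┃          ░▓ 


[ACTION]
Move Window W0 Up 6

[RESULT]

                           ┃       [ ] a
                           ┃       [ ] t
                           ┃     [-] com
                           ┃       [ ] .
                           ┃       [ ] t
                           ┃       [ ] t
                           ┃       [ ] t
                           ┃       [x] p
                           ┃   [ ] utils
                          ┏━━━━━━━━━━━━━
                          ┃ ImageViewer 
━━━━━━━━━━━━━━━┓          ┠─────────────
er             ┃          ┃             
───────────────┨          ┃             
│ app.ini      ┃          ┃             
───────────────┃          ┃          ▒ ▓
00:00:05.838 [D┃          ┃             
00:00:09.543 [W┃          ┃           ▓ 
00:00:11.259 [E┃          ┃          ▓ ▓
00:00:11.371 [D┃          ┃             
00:00:13.707 [I┃          ┃           ▒ 
00:00:16.876 [W┃          ┃           ▒ 
               ┃          ┃          ░▓ 


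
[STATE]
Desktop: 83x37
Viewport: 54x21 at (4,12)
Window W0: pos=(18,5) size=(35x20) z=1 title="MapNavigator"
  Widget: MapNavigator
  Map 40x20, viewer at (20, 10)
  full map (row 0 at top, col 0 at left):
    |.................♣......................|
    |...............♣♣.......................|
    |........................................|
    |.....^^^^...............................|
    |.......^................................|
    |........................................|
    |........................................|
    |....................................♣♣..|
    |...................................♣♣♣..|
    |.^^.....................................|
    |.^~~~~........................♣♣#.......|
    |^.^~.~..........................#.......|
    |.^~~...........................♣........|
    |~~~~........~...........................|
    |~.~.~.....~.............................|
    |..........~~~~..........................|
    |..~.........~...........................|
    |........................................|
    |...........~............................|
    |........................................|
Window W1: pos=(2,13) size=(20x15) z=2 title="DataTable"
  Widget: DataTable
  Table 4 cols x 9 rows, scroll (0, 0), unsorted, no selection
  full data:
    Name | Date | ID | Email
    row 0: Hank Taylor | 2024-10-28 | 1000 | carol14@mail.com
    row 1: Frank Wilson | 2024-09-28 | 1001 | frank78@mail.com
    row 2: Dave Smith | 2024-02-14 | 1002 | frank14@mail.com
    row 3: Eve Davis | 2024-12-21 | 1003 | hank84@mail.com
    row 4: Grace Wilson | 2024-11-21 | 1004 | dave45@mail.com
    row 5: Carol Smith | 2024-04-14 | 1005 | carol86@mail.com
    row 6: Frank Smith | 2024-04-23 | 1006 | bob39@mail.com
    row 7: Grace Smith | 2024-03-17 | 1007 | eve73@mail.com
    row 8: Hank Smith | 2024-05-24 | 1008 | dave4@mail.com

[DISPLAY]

              ┃.................................┃     
━━━━━━━━━━━━━━━━━┓.............................♣┃     
DataTable        ┃............................♣♣┃     
─────────────────┨..............................┃     
ame        │Date ┃.............@.........♣♣#....┃     
───────────┼─────┃.........................#....┃     
ank Taylor │2024-┃........................♣.....┃     
rank Wilson│2024-┃.....~........................┃     
ave Smith  │2024-┃...~..........................┃     
ve Davis   │2024-┃...~~~~.......................┃     
race Wilson│2024-┃.....~........................┃     
arol Smith │2024-┃..............................┃     
rank Smith │2024-┃━━━━━━━━━━━━━━━━━━━━━━━━━━━━━━┛     
race Smith │2024-┃                                    
ank Smith  │2024-┃                                    
━━━━━━━━━━━━━━━━━┛                                    
                                                      
                                                      
                                                      
                                                      
                                                      


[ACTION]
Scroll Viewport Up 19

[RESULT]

                                                      
                                                      
                                                      
                                                      
                                                      
              ┏━━━━━━━━━━━━━━━━━━━━━━━━━━━━━━━━━┓     
              ┃ MapNavigator                    ┃     
              ┠─────────────────────────────────┨     
              ┃.................................┃     
              ┃.^^^^............................┃     
              ┃...^.............................┃     
              ┃.................................┃     
              ┃.................................┃     
━━━━━━━━━━━━━━━━━┓.............................♣┃     
DataTable        ┃............................♣♣┃     
─────────────────┨..............................┃     
ame        │Date ┃.............@.........♣♣#....┃     
───────────┼─────┃.........................#....┃     
ank Taylor │2024-┃........................♣.....┃     
rank Wilson│2024-┃.....~........................┃     
ave Smith  │2024-┃...~..........................┃     


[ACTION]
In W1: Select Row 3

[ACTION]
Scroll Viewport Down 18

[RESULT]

ame        │Date ┃.............@.........♣♣#....┃     
───────────┼─────┃.........................#....┃     
ank Taylor │2024-┃........................♣.....┃     
rank Wilson│2024-┃.....~........................┃     
ave Smith  │2024-┃...~..........................┃     
ve Davis   │2024-┃...~~~~.......................┃     
race Wilson│2024-┃.....~........................┃     
arol Smith │2024-┃..............................┃     
rank Smith │2024-┃━━━━━━━━━━━━━━━━━━━━━━━━━━━━━━┛     
race Smith │2024-┃                                    
ank Smith  │2024-┃                                    
━━━━━━━━━━━━━━━━━┛                                    
                                                      
                                                      
                                                      
                                                      
                                                      
                                                      
                                                      
                                                      
                                                      


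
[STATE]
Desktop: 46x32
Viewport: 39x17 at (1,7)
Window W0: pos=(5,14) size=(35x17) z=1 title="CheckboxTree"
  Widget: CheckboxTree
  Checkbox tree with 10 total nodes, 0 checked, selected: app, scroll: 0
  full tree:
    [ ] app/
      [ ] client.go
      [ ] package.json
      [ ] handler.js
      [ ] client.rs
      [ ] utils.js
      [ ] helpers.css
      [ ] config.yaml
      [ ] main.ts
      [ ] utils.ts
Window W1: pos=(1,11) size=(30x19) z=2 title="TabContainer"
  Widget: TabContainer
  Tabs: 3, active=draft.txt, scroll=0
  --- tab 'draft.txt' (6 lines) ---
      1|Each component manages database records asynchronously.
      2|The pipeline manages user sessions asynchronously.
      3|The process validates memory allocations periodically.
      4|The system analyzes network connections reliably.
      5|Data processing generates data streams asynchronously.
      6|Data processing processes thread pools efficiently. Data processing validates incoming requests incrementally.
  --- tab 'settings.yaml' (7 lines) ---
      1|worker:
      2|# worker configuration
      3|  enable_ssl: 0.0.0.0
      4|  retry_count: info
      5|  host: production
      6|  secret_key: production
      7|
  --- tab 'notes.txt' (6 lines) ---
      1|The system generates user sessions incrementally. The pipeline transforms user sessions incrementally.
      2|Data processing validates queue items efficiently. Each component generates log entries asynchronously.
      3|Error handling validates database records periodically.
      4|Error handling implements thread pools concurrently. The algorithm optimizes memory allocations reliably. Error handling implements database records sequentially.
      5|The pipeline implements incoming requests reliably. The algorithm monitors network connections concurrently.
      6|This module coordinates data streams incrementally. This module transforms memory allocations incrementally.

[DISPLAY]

                                       
                                       
                                       
                                       
┏━━━━━━━━━━━━━━━━━━━━━━━━━━━━┓         
┃ TabContainer               ┃         
┠────────────────────────────┨         
┃[draft.txt]│ settings.yaml │┃━━━━━━━━┓
┃────────────────────────────┃        ┃
┃Each component manages datab┃────────┨
┃The pipeline manages user se┃        ┃
┃The process validates memory┃        ┃
┃The system analyzes network ┃        ┃
┃Data processing generates da┃        ┃
┃Data processing processes th┃        ┃
┃                            ┃        ┃
┃                            ┃        ┃


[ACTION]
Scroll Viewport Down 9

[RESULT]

┃────────────────────────────┃        ┃
┃Each component manages datab┃────────┨
┃The pipeline manages user se┃        ┃
┃The process validates memory┃        ┃
┃The system analyzes network ┃        ┃
┃Data processing generates da┃        ┃
┃Data processing processes th┃        ┃
┃                            ┃        ┃
┃                            ┃        ┃
┃                            ┃        ┃
┃                            ┃        ┃
┃                            ┃        ┃
┃                            ┃        ┃
┃                            ┃        ┃
┗━━━━━━━━━━━━━━━━━━━━━━━━━━━━┛        ┃
    ┗━━━━━━━━━━━━━━━━━━━━━━━━━━━━━━━━━┛
                                       


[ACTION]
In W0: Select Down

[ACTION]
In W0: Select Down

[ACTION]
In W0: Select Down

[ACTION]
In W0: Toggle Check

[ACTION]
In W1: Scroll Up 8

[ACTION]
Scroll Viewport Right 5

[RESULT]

────────────────────────┃        ┃     
 component manages datab┃────────┨     
pipeline manages user se┃        ┃     
process validates memory┃        ┃     
system analyzes network ┃        ┃     
 processing generates da┃        ┃     
 processing processes th┃        ┃     
                        ┃        ┃     
                        ┃        ┃     
                        ┃        ┃     
                        ┃        ┃     
                        ┃        ┃     
                        ┃        ┃     
                        ┃        ┃     
━━━━━━━━━━━━━━━━━━━━━━━━┛        ┃     
━━━━━━━━━━━━━━━━━━━━━━━━━━━━━━━━━┛     
                                       


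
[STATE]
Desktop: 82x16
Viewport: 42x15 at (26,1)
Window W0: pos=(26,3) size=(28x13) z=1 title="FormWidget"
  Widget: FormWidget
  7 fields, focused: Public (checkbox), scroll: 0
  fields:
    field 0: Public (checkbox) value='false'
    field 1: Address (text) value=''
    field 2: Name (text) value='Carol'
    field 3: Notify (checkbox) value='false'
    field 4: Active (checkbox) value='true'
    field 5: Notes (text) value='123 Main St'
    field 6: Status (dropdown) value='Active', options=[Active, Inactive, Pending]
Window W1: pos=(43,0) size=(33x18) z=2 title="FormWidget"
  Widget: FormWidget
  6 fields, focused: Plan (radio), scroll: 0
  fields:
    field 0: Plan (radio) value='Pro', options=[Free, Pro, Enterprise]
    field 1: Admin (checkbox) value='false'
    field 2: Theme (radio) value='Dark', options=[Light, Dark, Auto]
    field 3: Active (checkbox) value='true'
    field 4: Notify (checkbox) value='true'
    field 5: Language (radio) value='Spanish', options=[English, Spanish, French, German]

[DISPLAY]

                 ┃ FormWidget             
                 ┠────────────────────────
┏━━━━━━━━━━━━━━━━┃> Plan:       ( ) Free  
┃ FormWidget     ┃  Admin:      [ ]       
┠────────────────┃  Theme:      ( ) Light 
┃> Public:     [ ┃  Active:     [x]       
┃  Address:    [ ┃  Notify:     [x]       
┃  Name:       [C┃  Language:   ( ) Englis
┃  Notify:     [ ┃                        
┃  Active:     [x┃                        
┃  Notes:      [1┃                        
┃  Status:     [A┃                        
┃                ┃                        
┃                ┃                        
┗━━━━━━━━━━━━━━━━┃                        


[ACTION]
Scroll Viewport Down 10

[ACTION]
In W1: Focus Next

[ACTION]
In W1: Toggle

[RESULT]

                 ┃ FormWidget             
                 ┠────────────────────────
┏━━━━━━━━━━━━━━━━┃  Plan:       ( ) Free  
┃ FormWidget     ┃> Admin:      [x]       
┠────────────────┃  Theme:      ( ) Light 
┃> Public:     [ ┃  Active:     [x]       
┃  Address:    [ ┃  Notify:     [x]       
┃  Name:       [C┃  Language:   ( ) Englis
┃  Notify:     [ ┃                        
┃  Active:     [x┃                        
┃  Notes:      [1┃                        
┃  Status:     [A┃                        
┃                ┃                        
┃                ┃                        
┗━━━━━━━━━━━━━━━━┃                        


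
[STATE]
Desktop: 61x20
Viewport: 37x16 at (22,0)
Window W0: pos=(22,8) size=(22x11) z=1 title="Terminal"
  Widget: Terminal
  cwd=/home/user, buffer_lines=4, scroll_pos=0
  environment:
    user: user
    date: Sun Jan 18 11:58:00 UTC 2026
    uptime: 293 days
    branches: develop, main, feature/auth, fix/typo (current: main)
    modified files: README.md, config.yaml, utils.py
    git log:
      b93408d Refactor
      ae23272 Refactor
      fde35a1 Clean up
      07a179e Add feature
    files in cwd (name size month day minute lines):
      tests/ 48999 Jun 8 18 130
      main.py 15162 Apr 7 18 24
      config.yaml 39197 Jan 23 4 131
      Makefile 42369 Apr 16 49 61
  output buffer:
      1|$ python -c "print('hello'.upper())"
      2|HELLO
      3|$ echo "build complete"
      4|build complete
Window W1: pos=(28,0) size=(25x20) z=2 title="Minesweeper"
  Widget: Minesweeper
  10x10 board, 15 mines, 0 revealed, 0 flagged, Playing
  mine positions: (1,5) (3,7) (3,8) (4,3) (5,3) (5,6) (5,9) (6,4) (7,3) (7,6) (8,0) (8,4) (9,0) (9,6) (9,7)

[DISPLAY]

      ┏━━━━━━━━━━━━━━━━━━━━━━━┓      
      ┃ Minesweeper           ┃      
      ┠───────────────────────┨      
      ┃■■■■■■■■■■             ┃      
      ┃■■■■■■■■■■             ┃      
      ┃■■■■■■■■■■             ┃      
      ┃■■■■■■■■■■             ┃      
      ┃■■■■■■■■■■             ┃      
┏━━━━━┃■■■■■■■■■■             ┃      
┃ Term┃■■■■■■■■■■             ┃      
┠─────┃■■■■■■■■■■             ┃      
┃$ pyt┃■■■■■■■■■■             ┃      
┃HELLO┃■■■■■■■■■■             ┃      
┃$ ech┃                       ┃      
┃build┃                       ┃      
┃$ █  ┃                       ┃      


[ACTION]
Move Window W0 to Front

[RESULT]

      ┏━━━━━━━━━━━━━━━━━━━━━━━┓      
      ┃ Minesweeper           ┃      
      ┠───────────────────────┨      
      ┃■■■■■■■■■■             ┃      
      ┃■■■■■■■■■■             ┃      
      ┃■■■■■■■■■■             ┃      
      ┃■■■■■■■■■■             ┃      
      ┃■■■■■■■■■■             ┃      
┏━━━━━━━━━━━━━━━━━━━━┓        ┃      
┃ Terminal           ┃        ┃      
┠────────────────────┨        ┃      
┃$ python -c "print('┃        ┃      
┃HELLO               ┃        ┃      
┃$ echo "build comple┃        ┃      
┃build complete      ┃        ┃      
┃$ █                 ┃        ┃      


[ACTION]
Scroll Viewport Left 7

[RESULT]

             ┏━━━━━━━━━━━━━━━━━━━━━━━
             ┃ Minesweeper           
             ┠───────────────────────
             ┃■■■■■■■■■■             
             ┃■■■■■■■■■■             
             ┃■■■■■■■■■■             
             ┃■■■■■■■■■■             
             ┃■■■■■■■■■■             
       ┏━━━━━━━━━━━━━━━━━━━━┓        
       ┃ Terminal           ┃        
       ┠────────────────────┨        
       ┃$ python -c "print('┃        
       ┃HELLO               ┃        
       ┃$ echo "build comple┃        
       ┃build complete      ┃        
       ┃$ █                 ┃        


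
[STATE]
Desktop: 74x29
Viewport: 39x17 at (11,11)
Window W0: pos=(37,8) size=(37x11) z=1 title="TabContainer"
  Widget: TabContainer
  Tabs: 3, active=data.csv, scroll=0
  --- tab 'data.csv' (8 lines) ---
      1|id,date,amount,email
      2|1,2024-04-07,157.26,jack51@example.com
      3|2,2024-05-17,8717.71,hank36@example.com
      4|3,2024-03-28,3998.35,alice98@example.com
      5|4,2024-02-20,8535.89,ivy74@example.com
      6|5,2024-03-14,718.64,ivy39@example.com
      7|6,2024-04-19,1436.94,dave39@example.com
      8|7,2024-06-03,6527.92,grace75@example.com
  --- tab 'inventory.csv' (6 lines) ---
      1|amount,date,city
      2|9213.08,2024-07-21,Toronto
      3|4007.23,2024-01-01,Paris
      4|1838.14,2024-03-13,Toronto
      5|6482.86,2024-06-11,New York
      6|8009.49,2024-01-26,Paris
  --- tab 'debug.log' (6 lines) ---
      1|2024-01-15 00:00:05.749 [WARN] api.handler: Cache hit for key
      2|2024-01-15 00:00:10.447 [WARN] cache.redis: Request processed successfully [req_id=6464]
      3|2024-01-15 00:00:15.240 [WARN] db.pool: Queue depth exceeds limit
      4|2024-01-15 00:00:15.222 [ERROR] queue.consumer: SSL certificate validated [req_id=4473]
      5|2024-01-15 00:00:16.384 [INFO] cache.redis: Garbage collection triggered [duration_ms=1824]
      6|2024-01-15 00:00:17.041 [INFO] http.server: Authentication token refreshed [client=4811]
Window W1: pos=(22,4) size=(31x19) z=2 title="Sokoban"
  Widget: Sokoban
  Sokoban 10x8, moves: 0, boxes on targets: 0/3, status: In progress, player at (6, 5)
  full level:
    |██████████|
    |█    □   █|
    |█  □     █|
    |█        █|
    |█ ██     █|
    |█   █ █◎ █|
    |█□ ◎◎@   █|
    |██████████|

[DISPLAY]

           ┃█ ██     █                 
           ┃█   █ █◎ █                 
           ┃█□ ◎◎@   █                 
           ┃██████████                 
           ┃Moves: 0  0/3              
           ┃                           
           ┃                           
           ┃                           
           ┃                           
           ┃                           
           ┃                           
           ┗━━━━━━━━━━━━━━━━━━━━━━━━━━━
                                       
                                       
                                       
                                       
                                       


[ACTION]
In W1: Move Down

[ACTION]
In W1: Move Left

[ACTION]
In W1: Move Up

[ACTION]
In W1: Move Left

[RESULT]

           ┃█ ██     █                 
           ┃█   █ █◎ █                 
           ┃█□ +◎    █                 
           ┃██████████                 
           ┃Moves: 2  0/3              
           ┃                           
           ┃                           
           ┃                           
           ┃                           
           ┃                           
           ┃                           
           ┗━━━━━━━━━━━━━━━━━━━━━━━━━━━
                                       
                                       
                                       
                                       
                                       


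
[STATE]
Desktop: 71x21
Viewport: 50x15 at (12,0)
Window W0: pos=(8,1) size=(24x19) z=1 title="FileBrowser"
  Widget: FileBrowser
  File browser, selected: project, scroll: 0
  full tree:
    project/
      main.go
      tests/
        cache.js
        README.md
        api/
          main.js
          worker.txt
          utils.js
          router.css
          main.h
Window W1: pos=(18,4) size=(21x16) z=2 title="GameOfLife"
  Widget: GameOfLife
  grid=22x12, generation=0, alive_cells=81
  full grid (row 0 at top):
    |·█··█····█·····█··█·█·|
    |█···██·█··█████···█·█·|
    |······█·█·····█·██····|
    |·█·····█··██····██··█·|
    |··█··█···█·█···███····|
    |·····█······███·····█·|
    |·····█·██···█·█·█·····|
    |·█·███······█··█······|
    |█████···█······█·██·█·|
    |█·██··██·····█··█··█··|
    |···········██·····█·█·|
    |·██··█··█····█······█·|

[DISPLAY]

                                                  
━━━━━━━━━━━━━━━━━━━┓                              
leBrowser          ┃                              
───────────────────┨                              
-] pro┏━━━━━━━━━━━━━━━━━━━┓                       
 main.┃ GameOfLife        ┃                       
 [+] t┠───────────────────┨                       
      ┃Gen: 0             ┃                       
      ┃█··█····█·····█··█·┃                       
      ┃···██·█··█████···█·┃                       
      ┃·····█·█·····█·██··┃                       
      ┃█·····█··██····██··┃                       
      ┃·█··█···█·█···███··┃                       
      ┃····█······███·····┃                       
      ┃····█·██···█·█·█···┃                       


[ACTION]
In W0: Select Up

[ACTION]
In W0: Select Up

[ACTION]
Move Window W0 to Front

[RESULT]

                                                  
━━━━━━━━━━━━━━━━━━━┓                              
leBrowser          ┃                              
───────────────────┨                              
-] project/        ┃━━━━━━┓                       
 main.go           ┃      ┃                       
 [+] tests/        ┃──────┨                       
                   ┃      ┃                       
                   ┃·█··█·┃                       
                   ┃█···█·┃                       
                   ┃█·██··┃                       
                   ┃··██··┃                       
                   ┃·███··┃                       
                   ┃█·····┃                       
                   ┃█·█···┃                       


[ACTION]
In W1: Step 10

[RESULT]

                                                  
━━━━━━━━━━━━━━━━━━━┓                              
leBrowser          ┃                              
───────────────────┨                              
-] project/        ┃━━━━━━┓                       
 main.go           ┃      ┃                       
 [+] tests/        ┃──────┨                       
                   ┃      ┃                       
                   ┃······┃                       
                   ┃······┃                       
                   ┃·····█┃                       
                   ┃·····█┃                       
                   ┃·····█┃                       
                   ┃·█·███┃                       
                   ┃█····█┃                       


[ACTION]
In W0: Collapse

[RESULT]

                                                  
━━━━━━━━━━━━━━━━━━━┓                              
leBrowser          ┃                              
───────────────────┨                              
+] project/        ┃━━━━━━┓                       
                   ┃      ┃                       
                   ┃──────┨                       
                   ┃      ┃                       
                   ┃······┃                       
                   ┃······┃                       
                   ┃·····█┃                       
                   ┃·····█┃                       
                   ┃·····█┃                       
                   ┃·█·███┃                       
                   ┃█····█┃                       


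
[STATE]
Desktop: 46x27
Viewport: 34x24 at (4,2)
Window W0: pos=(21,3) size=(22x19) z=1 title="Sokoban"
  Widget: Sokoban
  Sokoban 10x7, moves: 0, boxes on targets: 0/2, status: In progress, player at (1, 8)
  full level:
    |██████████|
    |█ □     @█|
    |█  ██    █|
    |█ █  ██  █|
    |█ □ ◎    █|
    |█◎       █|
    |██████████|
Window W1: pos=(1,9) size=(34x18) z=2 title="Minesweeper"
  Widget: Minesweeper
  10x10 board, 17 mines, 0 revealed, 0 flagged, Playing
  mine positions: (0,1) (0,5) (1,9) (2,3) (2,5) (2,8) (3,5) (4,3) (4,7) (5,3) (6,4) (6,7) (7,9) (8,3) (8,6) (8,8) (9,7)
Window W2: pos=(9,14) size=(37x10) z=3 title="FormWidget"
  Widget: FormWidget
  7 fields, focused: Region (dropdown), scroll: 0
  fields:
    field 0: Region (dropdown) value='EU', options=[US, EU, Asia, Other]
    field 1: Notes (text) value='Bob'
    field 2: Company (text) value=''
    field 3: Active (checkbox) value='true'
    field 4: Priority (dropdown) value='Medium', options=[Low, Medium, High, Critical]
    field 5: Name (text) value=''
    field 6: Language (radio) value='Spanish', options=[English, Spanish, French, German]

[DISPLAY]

                                  
                 ┏━━━━━━━━━━━━━━━━
                 ┃ Sokoban        
                 ┠────────────────
                 ┃██████████      
                 ┃█ □     @█      
                 ┃█  ██    █      
━━━━━━━━━━━━━━━━━━━━━━━━━━━━━━┓   
inesweeper                    ┃   
──────────────────────────────┨   
■■■■■■■■                      ┃   
■■■■■■■■                      ┃   
■■■■■┏━━━━━━━━━━━━━━━━━━━━━━━━━━━━
■■■■■┃ FormWidget                 
■■■■■┠────────────────────────────
■■■■■┃> Region:     [EU           
■■■■■┃  Notes:      [Bob          
■■■■■┃  Company:    [             
■■■■■┃  Active:     [x]           
■■■■■┃  Priority:   [Medium       
     ┃  Name:       [             
     ┗━━━━━━━━━━━━━━━━━━━━━━━━━━━━
                              ┃   
                              ┃   


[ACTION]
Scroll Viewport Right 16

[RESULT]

                                  
         ┏━━━━━━━━━━━━━━━━━━━━┓   
         ┃ Sokoban            ┃   
         ┠────────────────────┨   
         ┃██████████          ┃   
         ┃█ □     @█          ┃   
         ┃█  ██    █          ┃   
━━━━━━━━━━━━━━━━━━━━━━┓       ┃   
er                    ┃       ┃   
──────────────────────┨       ┃   
                      ┃       ┃   
                      ┃       ┃   
━━━━━━━━━━━━━━━━━━━━━━━━━━━━━━━━━┓
ormWidget                        ┃
─────────────────────────────────┨
Region:     [EU                ▼]┃
Notes:      [Bob                ]┃
Company:    [                   ]┃
Active:     [x]                  ┃
Priority:   [Medium            ▼]┃
Name:       [                   ]┃
━━━━━━━━━━━━━━━━━━━━━━━━━━━━━━━━━┛
                      ┃           
                      ┃           


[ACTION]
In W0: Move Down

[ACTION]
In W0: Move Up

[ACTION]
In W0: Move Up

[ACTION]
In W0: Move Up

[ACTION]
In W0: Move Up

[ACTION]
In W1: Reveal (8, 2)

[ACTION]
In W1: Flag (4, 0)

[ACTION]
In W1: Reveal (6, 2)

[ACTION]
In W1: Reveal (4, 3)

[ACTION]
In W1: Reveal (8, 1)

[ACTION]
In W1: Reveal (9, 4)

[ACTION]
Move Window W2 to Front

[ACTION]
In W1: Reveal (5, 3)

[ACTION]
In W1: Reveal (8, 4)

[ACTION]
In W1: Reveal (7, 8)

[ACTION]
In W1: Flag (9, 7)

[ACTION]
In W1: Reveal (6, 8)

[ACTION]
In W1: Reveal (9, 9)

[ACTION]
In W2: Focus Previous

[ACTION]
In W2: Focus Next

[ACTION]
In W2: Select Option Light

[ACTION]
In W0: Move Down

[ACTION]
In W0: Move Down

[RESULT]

                                  
         ┏━━━━━━━━━━━━━━━━━━━━┓   
         ┃ Sokoban            ┃   
         ┠────────────────────┨   
         ┃██████████          ┃   
         ┃█ □      █          ┃   
         ┃█  ██    █          ┃   
━━━━━━━━━━━━━━━━━━━━━━┓       ┃   
er                    ┃       ┃   
──────────────────────┨       ┃   
                      ┃       ┃   
                      ┃       ┃   
━━━━━━━━━━━━━━━━━━━━━━━━━━━━━━━━━┓
ormWidget                        ┃
─────────────────────────────────┨
Region:     [EU                ▼]┃
Notes:      [Bob                ]┃
Company:    [                   ]┃
Active:     [x]                  ┃
Priority:   [Medium            ▼]┃
Name:       [                   ]┃
━━━━━━━━━━━━━━━━━━━━━━━━━━━━━━━━━┛
                      ┃           
                      ┃           
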